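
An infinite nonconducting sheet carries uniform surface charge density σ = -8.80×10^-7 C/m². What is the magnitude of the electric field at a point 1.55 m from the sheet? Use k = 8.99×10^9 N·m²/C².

E ≈ 4.97e4 V/m

By planar symmetry E is perpendicular to the sheet and uniform; use a Gaussian pillbox with flat faces of area A on each side of the sheet.
Flux Φ = 2EA and Q_enc = σA, so 2EA = σA/ε₀ ⇒ E = |σ|/(2ε₀), independent of distance.
E = 2πk|σ| = 2π(8.99×10^9)(8.80×10^-7) = 4.97×10^4 N/C.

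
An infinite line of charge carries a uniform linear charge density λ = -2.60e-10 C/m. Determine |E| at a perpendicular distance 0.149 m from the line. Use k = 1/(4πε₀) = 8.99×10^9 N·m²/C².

|E| ≈ 31.4 N/C

Coaxial Gaussian cylinder, radius r = 0.149 m, length L.
Q_enc = λL, so λ_enc = -2.60×10^-10 C/m.
Applying ∮E·dA = Q_enc/ε₀ with the end caps contributing no flux:
E = 2k|λ_enc|/r = 2(8.99×10^9)(2.60×10^-10)/(0.149) = 31.4 N/C.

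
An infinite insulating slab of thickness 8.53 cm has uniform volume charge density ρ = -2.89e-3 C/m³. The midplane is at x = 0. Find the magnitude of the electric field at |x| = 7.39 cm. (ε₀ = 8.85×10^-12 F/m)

The point |x| = 7.39 cm lies outside the slab (half-thickness 0.04265 m). A symmetric pillbox spanning the full slab encloses Q_enc = ρ·d·A.
Flux = 2EA ⇒ E = |ρ|d/(2ε₀), independent of distance outside.
E = (2.89e-3)(0.0853)/(2·8.85×10^-12) = 1.39×10^7 N/C.

E ≈ 1.39×10^7 N/C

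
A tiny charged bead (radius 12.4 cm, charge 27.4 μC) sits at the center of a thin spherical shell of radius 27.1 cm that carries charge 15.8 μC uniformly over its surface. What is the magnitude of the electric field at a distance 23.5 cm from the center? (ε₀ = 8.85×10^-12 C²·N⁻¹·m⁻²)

|E| = 4.46×10^6 N/C

Symmetry ⇒ E = E(r) r̂. Gaussian sphere of radius r = 23.5 cm (between the bodies, 12.4 cm < r < 27.1 cm).
Only the inner charge is enclosed; the outer shell contributes nothing inside itself. Q_enc = 27.4 μC = 2.74e-5 C.
Gauss's law: E·4πr² = Q_enc/ε₀.
E = |Q_enc|/(4πε₀r²) = (2.74e-5)/(4π·8.85×10^-12·(0.235)²) = 4.46e6 N/C.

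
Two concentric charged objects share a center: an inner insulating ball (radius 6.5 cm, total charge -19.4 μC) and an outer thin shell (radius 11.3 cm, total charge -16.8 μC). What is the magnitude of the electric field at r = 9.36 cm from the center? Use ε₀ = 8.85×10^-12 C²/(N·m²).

E ≈ 1.99×10^7 N/C

By spherical symmetry E is radial; choose a Gaussian sphere of radius r = 9.36 cm (between the bodies, 6.5 cm < r < 11.3 cm).
The shell at 11.3 cm lies outside the Gaussian surface, so Q_enc = -19.4 μC = -1.94×10^-5 C.
Applying ∮E·dA = Q_enc/ε₀ with Φ = E(4πr²):
E = |Q_enc|/(4πε₀r²) = (1.94×10^-5)/(4π·8.85×10^-12·(0.0936)²) = 1.99e7 N/C.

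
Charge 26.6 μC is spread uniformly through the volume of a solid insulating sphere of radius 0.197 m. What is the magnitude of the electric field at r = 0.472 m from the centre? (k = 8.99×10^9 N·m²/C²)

|E| = 1.07e6 N/C

Symmetry ⇒ E = E(r) r̂. Gaussian sphere of radius r = 0.472 m (r > R, so the entire charge is enclosed).
Q_enc = 26.6 μC = 2.66e-5 C.
Since E is radial and uniform over the Gaussian sphere, Φ = E·4πr² = Q_enc/ε₀.
E = k|Q_enc|/r² = (8.99×10^9)(2.66×10^-5)/(0.472)² = 1.07×10^6 N/C.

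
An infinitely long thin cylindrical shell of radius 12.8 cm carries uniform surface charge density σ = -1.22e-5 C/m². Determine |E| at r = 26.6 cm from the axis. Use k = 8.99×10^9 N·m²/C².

E = 6.63e5 N/C

Coaxial Gaussian cylinder, radius r = 26.6 cm, length L (r > 12.8 cm).
The whole shell is enclosed: λ_enc = σ·2πR = (-1.22×10^-5)·2π·(0.128) = -9.812×10^-6 C/m.
Applying ∮E·dA = Q_enc/ε₀ with the end caps contributing no flux:
E = 2k|λ_enc|/r = 2(8.99×10^9)(9.812×10^-6)/(0.266) = 6.63×10^5 N/C.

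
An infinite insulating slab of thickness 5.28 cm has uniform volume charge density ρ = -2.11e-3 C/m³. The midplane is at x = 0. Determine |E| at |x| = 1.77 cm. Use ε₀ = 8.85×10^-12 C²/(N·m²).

By symmetry E is perpendicular to the slab. A Gaussian pillbox from −1.77 cm to +1.77 cm (face area A) lies entirely within the slab.
Q_enc = ρ·(2x)·A and flux = 2EA, so 2EA = 2ρxA/ε₀ ⇒ E = |ρ|x/ε₀.
E = (2.11×10^-3)(0.0177)/(8.85×10^-12) = 4.22e6 N/C.

|E| ≈ 4.22e6 N/C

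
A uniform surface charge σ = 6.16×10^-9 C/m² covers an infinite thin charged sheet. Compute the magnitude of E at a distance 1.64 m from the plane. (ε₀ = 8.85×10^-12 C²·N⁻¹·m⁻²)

|E| = 348 V/m

Choose a cylindrical pillbox piercing the sheet, end faces (area A) parallel to it.
Only the two end caps contribute flux: Φ = 2EA. With Q_enc = σA, Gauss's law gives E = |σ|/(2ε₀).
E = |σ|/(2ε₀) = (6.16e-9)/(2·8.85×10^-12) = 348 N/C.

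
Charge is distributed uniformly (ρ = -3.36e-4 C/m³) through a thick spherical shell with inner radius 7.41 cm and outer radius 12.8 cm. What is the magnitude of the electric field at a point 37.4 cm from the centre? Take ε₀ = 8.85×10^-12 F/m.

Symmetry ⇒ E = E(r) r̂. Gaussian sphere of radius r = 37.4 cm (r > 12.8 cm, enclosing the whole shell).
Q_enc = ρ·(4π/3)(b³ − a³) = (-3.36×10^-4)·(4π/3)·((0.128)³ − (0.0741)³) = -2.379×10^-6 C.
Since E is radial and uniform over the Gaussian sphere, Φ = E·4πr² = Q_enc/ε₀.
E = |Q_enc|/(4πε₀r²) = (2.379e-6)/(4π·8.85×10^-12·(0.374)²) = 1.53e5 N/C.

1.53e5 N/C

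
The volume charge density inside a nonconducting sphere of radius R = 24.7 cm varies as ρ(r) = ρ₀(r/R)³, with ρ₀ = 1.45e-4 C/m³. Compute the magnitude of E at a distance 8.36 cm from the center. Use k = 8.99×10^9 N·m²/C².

|E| = 8.85e3 V/m

Symmetry ⇒ E = E(r) r̂. Gaussian sphere of radius r = 8.36 cm (r < R).
Q_enc = ∫₀^r ρ(r')·4πr'² dr' = (4πρ₀/R³) ∫₀^r r'^5 dr' = 4πρ₀ r^6/(6·R³) = 6.88×10^-9 C.
Gauss's law: E·4πr² = Q_enc/ε₀.
E = k|Q_enc|/r² = (8.99×10^9)(6.88×10^-9)/(0.0836)² = 8.85×10^3 N/C.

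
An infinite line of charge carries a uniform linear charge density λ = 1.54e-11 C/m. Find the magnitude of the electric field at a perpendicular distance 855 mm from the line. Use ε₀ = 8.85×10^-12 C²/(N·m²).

|E| = 0.324 N/C

Coaxial Gaussian cylinder, radius r = 855 mm, length L.
Q_enc = λL, so λ_enc = 1.54e-11 C/m.
Since E is radial and uniform over the curved surface, Φ = E·2πrL = Q_enc/ε₀ = λ_enc L/ε₀.
E = |λ_enc|/(2πε₀r) = (1.54×10^-11)/(2π·8.85×10^-12·0.855) = 0.324 N/C.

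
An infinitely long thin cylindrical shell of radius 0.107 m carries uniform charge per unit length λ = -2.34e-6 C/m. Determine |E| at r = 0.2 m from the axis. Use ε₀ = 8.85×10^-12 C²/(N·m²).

E = 2.10e5 N/C

Take a coaxial cylindrical Gaussian surface of radius r = 0.2 m and length L (r > 0.107 m).
The full line charge is enclosed: λ_enc = -2.34e-6 C/m.
Gauss's law: E·2πrL = λ_enc L/ε₀.
E = |λ_enc|/(2πε₀r) = (2.34e-6)/(2π·8.85×10^-12·0.2) = 2.10×10^5 N/C.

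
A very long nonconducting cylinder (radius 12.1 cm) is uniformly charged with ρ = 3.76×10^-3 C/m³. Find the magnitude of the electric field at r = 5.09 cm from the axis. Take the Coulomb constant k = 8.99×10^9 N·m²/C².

E ≈ 1.08e7 N/C

By cylindrical symmetry E is radial; use a coaxial Gaussian cylinder of radius 5.09 cm and length L (r < R).
Enclosed charge per unit length: λ_enc = ρ·πr² = (3.76×10^-3)π(0.0509)² = 3.06×10^-5 C/m.
Since E is radial and uniform over the curved surface, Φ = E·2πrL = Q_enc/ε₀ = λ_enc L/ε₀.
E = 2k|λ_enc|/r = 2(8.99×10^9)(3.06e-5)/(0.0509) = 1.08×10^7 N/C.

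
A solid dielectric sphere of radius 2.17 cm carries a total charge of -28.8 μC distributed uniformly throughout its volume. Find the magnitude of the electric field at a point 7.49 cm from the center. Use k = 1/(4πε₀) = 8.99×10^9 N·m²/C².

By spherical symmetry E is radial; choose a Gaussian sphere of radius r = 7.49 cm (r > R, so the entire charge is enclosed).
Q_enc = -28.8 μC = -2.88×10^-5 C.
Gauss's law: E·4πr² = Q_enc/ε₀.
E = k|Q_enc|/r² = (8.99×10^9)(2.88×10^-5)/(0.0749)² = 4.62×10^7 N/C.

|E| ≈ 4.62×10^7 N/C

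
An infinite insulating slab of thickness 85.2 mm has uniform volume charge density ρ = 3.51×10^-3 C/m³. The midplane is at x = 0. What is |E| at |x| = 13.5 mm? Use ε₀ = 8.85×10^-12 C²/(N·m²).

By symmetry E is perpendicular to the slab. A Gaussian pillbox from −13.5 mm to +13.5 mm (face area A) lies entirely within the slab.
Q_enc = ρ·(2x)·A and flux = 2EA, so 2EA = 2ρxA/ε₀ ⇒ E = |ρ|x/ε₀.
E = (3.51×10^-3)(0.0135)/(8.85×10^-12) = 5.35×10^6 N/C.

|E| = 5.35×10^6 N/C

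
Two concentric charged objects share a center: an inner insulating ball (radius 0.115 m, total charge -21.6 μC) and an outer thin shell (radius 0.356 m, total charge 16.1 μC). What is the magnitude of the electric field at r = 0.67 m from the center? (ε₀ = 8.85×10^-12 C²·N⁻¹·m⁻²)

1.10×10^5 V/m

Use a concentric Gaussian sphere at r = 0.67 m (r > 0.356 m, enclosing both).
Q_enc = (-21.6 μC) + (16.1 μC) = -5.50e-6 C.
Gauss's law: E·4πr² = Q_enc/ε₀.
E = |Q_enc|/(4πε₀r²) = (5.50e-6)/(4π·8.85×10^-12·(0.67)²) = 1.10e5 N/C.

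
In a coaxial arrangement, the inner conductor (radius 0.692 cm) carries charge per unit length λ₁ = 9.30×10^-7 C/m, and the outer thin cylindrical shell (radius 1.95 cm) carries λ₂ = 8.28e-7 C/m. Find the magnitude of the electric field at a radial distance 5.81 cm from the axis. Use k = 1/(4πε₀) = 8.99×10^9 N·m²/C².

E ≈ 5.44×10^5 N/C

By cylindrical symmetry E is radial; use a coaxial Gaussian cylinder of radius 5.81 cm and length L (r > 1.95 cm, enclosing both).
λ_enc = λ₁ + λ₂ = (9.30×10^-7) + (8.28×10^-7) = 1.758×10^-6 C/m.
Since E is radial and uniform over the curved surface, Φ = E·2πrL = Q_enc/ε₀ = λ_enc L/ε₀.
E = 2k|λ_enc|/r = 2(8.99×10^9)(1.758e-6)/(0.0581) = 5.44e5 N/C.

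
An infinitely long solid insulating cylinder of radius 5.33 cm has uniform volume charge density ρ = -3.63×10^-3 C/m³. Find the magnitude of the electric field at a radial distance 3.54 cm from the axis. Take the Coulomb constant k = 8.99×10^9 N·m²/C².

Coaxial Gaussian cylinder, radius r = 3.54 cm, length L (r < R).
Charge inside radius r per length L is ρ·πr²·L, so λ_enc = ρπr² = -1.429×10^-5 C/m.
Gauss's law: E·2πrL = λ_enc L/ε₀.
E = 2k|λ_enc|/r = 2(8.99×10^9)(1.429×10^-5)/(0.0354) = 7.26×10^6 N/C.

7.26×10^6 N/C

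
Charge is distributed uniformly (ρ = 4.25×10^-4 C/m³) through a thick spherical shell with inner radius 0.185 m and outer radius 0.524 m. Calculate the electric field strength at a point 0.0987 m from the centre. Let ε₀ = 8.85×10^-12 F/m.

E = 0

Use a concentric Gaussian sphere at r = 0.0987 m (r < 0.185 m, inside the empty cavity).
No charge is enclosed, so by Gauss's law E·4πr² = 0 ⇒ E = 0.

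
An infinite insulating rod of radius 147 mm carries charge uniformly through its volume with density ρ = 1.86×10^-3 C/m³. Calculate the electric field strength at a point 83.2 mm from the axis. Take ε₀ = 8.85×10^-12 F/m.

E = 8.74×10^6 N/C

Choose a coaxial cylinder of radius r = 83.2 mm (arbitrary length L) as the Gaussian surface (r < R).
Enclosed charge per unit length: λ_enc = ρ·πr² = (1.86×10^-3)π(0.0832)² = 4.045×10^-5 C/m.
Applying ∮E·dA = Q_enc/ε₀ with the end caps contributing no flux:
E = |λ_enc|/(2πε₀r) = (4.045e-5)/(2π·8.85×10^-12·0.0832) = 8.74×10^6 N/C.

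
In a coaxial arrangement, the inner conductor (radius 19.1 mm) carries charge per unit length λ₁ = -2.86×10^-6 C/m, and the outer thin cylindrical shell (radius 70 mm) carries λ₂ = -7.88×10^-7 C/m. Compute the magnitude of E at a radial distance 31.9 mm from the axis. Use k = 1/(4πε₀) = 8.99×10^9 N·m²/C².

E = 1.61e6 N/C

Coaxial Gaussian cylinder, radius r = 31.9 mm, length L (between the conductors, 19.1 mm < r < 70 mm).
Only the inner wire is enclosed; the outer shell contributes nothing inside itself. λ_enc = λ₁ = -2.86×10^-6 C/m.
Applying ∮E·dA = Q_enc/ε₀ with the end caps contributing no flux:
E = 2k|λ_enc|/r = 2(8.99×10^9)(2.86e-6)/(0.0319) = 1.61×10^6 N/C.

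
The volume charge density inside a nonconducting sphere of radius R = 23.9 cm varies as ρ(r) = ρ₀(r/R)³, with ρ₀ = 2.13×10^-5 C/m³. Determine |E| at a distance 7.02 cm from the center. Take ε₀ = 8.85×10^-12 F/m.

714 N/C

Use a concentric Gaussian sphere at r = 7.02 cm (r < R).
Q_enc = ∫₀^r ρ(r')·4πr'² dr' = (4πρ₀/R³) ∫₀^r r'^5 dr' = 4πρ₀ r^6/(6·R³) = 3.911×10^-10 C.
Gauss's law: E·4πr² = Q_enc/ε₀.
E = |Q_enc|/(4πε₀r²) = (3.911e-10)/(4π·8.85×10^-12·(0.0702)²) = 714 N/C.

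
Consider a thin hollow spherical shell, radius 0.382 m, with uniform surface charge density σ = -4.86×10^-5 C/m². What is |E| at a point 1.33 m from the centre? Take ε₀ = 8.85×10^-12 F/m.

E = 4.53×10^5 N/C

Use a concentric Gaussian sphere at r = 1.33 m (r > 0.382 m).
The entire shell is enclosed: Q_enc = σ·4πR² = (-4.86×10^-5)·4π·(0.382)² = -8.912×10^-5 C.
Gauss's law: E·4πr² = Q_enc/ε₀.
E = |Q_enc|/(4πε₀r²) = (8.912×10^-5)/(4π·8.85×10^-12·(1.33)²) = 4.53×10^5 N/C.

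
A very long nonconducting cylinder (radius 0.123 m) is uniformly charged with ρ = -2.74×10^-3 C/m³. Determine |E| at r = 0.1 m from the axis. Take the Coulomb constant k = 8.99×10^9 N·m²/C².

Choose a coaxial cylinder of radius r = 0.1 m (arbitrary length L) as the Gaussian surface (r < R).
Charge inside radius r per length L is ρ·πr²·L, so λ_enc = ρπr² = -8.608×10^-5 C/m.
Since E is radial and uniform over the curved surface, Φ = E·2πrL = Q_enc/ε₀ = λ_enc L/ε₀.
E = 2k|λ_enc|/r = 2(8.99×10^9)(8.608×10^-5)/(0.1) = 1.55×10^7 N/C.

E = 1.55×10^7 N/C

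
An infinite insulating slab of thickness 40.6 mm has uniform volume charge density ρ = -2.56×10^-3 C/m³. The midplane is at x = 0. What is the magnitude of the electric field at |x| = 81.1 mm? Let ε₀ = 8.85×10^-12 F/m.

The point |x| = 81.1 mm lies outside the slab (half-thickness 0.0203 m). A symmetric pillbox spanning the full slab encloses Q_enc = ρ·d·A.
Flux = 2EA ⇒ E = |ρ|d/(2ε₀), independent of distance outside.
E = (2.56×10^-3)(0.0406)/(2·8.85×10^-12) = 5.87e6 N/C.

5.87×10^6 N/C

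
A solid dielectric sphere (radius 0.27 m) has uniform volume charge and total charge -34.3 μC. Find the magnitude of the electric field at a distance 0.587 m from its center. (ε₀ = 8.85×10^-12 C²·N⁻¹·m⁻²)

Use a concentric Gaussian sphere at r = 0.587 m (r > R, so the entire charge is enclosed).
Q_enc = -34.3 μC = -3.43×10^-5 C.
Applying ∮E·dA = Q_enc/ε₀ with Φ = E(4πr²):
E = |Q_enc|/(4πε₀r²) = (3.43e-5)/(4π·8.85×10^-12·(0.587)²) = 8.95×10^5 N/C.

E = 8.95×10^5 N/C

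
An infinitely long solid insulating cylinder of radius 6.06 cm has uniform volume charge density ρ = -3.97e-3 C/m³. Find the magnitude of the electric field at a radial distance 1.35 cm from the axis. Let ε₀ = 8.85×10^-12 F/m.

|E| ≈ 3.03×10^6 N/C

Take a coaxial cylindrical Gaussian surface of radius r = 1.35 cm and length L (r < R).
Enclosed charge per unit length: λ_enc = ρ·πr² = (-3.97e-3)π(0.0135)² = -2.273×10^-6 C/m.
Since E is radial and uniform over the curved surface, Φ = E·2πrL = Q_enc/ε₀ = λ_enc L/ε₀.
E = |λ_enc|/(2πε₀r) = (2.273e-6)/(2π·8.85×10^-12·0.0135) = 3.03×10^6 N/C.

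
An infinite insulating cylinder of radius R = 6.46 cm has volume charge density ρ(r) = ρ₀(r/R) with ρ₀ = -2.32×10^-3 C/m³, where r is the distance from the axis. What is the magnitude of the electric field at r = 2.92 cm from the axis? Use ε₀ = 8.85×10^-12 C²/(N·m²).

|E| = 1.15×10^6 N/C

Take a coaxial cylindrical Gaussian surface of radius r = 2.92 cm and length L (r < R).
Integrating ρ over the cross-section to radius r: λ_enc = (2πρ₀/R) ∫₀^r r'^2 dr' = 2πρ₀ r^3/(3·R) = -1.873e-6 C/m.
Gauss's law: E·2πrL = λ_enc L/ε₀.
E = |λ_enc|/(2πε₀r) = (1.873×10^-6)/(2π·8.85×10^-12·0.0292) = 1.15e6 N/C.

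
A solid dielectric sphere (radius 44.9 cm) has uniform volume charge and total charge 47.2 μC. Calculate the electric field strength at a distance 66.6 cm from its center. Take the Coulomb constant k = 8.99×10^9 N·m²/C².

Use a concentric Gaussian sphere at r = 66.6 cm (r > R, so the entire charge is enclosed).
Q_enc = 47.2 μC = 4.72e-5 C.
By Gauss's law, ∮E·dA = E·4πr² = Q_enc/ε₀.
E = k|Q_enc|/r² = (8.99×10^9)(4.72×10^-5)/(0.666)² = 9.57e5 N/C.

9.57e5 N/C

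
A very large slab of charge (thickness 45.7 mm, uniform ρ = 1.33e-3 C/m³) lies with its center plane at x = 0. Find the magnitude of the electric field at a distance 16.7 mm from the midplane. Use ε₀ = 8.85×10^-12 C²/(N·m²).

By symmetry E is perpendicular to the slab. A Gaussian pillbox from −16.7 mm to +16.7 mm (face area A) lies entirely within the slab.
Q_enc = ρ·(2x)·A and flux = 2EA, so 2EA = 2ρxA/ε₀ ⇒ E = |ρ|x/ε₀.
E = (1.33×10^-3)(0.0167)/(8.85×10^-12) = 2.51×10^6 N/C.

|E| = 2.51e6 N/C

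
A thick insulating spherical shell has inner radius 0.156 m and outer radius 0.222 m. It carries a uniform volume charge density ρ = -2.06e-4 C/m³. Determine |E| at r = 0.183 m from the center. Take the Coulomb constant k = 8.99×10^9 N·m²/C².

By spherical symmetry E is radial; choose a Gaussian sphere of radius r = 0.183 m (within the shell material, 0.156 m < r < 0.222 m).
Enclosed charge is the volume from a to r: Q_enc = (4π/3)ρ(r³ − a³) = -2.012×10^-6 C.
Applying ∮E·dA = Q_enc/ε₀ with Φ = E(4πr²):
E = k|Q_enc|/r² = (8.99×10^9)(2.012×10^-6)/(0.183)² = 5.40×10^5 N/C.

E = 5.40e5 N/C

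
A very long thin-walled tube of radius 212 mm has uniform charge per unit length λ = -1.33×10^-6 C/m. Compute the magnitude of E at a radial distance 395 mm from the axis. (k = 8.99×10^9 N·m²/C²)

Choose a coaxial cylinder of radius r = 395 mm (arbitrary length L) as the Gaussian surface (r > 212 mm).
The full line charge is enclosed: λ_enc = -1.33×10^-6 C/m.
By Gauss's law (flux through the curved wall only), E·2πrL = λ_enc L/ε₀.
E = 2k|λ_enc|/r = 2(8.99×10^9)(1.33×10^-6)/(0.395) = 6.05×10^4 N/C.

6.05×10^4 V/m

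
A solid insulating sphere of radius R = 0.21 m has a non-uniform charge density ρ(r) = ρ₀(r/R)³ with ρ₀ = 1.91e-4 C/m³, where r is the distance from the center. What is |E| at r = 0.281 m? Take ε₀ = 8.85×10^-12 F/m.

E = 4.22e5 V/m

Take a concentric spherical Gaussian surface of radius r = 0.281 m (r > R, all charge enclosed).
Q_enc = 4π ∫₀^R ρ₀(r'/R)^3 r'² dr' = 4πρ₀R³/6 = 3.705×10^-6 C.
Applying ∮E·dA = Q_enc/ε₀ with Φ = E(4πr²):
E = |Q_enc|/(4πε₀r²) = (3.705×10^-6)/(4π·8.85×10^-12·(0.281)²) = 4.22×10^5 N/C.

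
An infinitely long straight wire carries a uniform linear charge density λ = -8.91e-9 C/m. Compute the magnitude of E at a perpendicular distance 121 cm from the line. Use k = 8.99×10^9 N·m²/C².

Take a coaxial cylindrical Gaussian surface of radius r = 121 cm and length L.
Q_enc = λL, so λ_enc = -8.91×10^-9 C/m.
Applying ∮E·dA = Q_enc/ε₀ with the end caps contributing no flux:
E = 2k|λ_enc|/r = 2(8.99×10^9)(8.91×10^-9)/(1.21) = 132 N/C.

E ≈ 132 N/C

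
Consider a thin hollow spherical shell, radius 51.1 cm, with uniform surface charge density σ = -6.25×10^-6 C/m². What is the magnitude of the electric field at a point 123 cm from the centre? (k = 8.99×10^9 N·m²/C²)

E ≈ 1.22×10^5 N/C

By spherical symmetry E is radial; choose a Gaussian sphere of radius r = 123 cm (r > 51.1 cm).
The entire shell is enclosed: Q_enc = σ·4πR² = (-6.25e-6)·4π·(0.511)² = -2.051×10^-5 C.
By Gauss's law, ∮E·dA = E·4πr² = Q_enc/ε₀.
E = k|Q_enc|/r² = (8.99×10^9)(2.051×10^-5)/(1.23)² = 1.22×10^5 N/C.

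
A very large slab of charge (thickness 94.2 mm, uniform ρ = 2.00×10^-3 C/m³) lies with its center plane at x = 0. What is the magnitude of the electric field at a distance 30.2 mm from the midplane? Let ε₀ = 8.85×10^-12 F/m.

By symmetry E is perpendicular to the slab. A Gaussian pillbox from −30.2 mm to +30.2 mm (face area A) lies entirely within the slab.
Q_enc = ρ·(2x)·A and flux = 2EA, so 2EA = 2ρxA/ε₀ ⇒ E = |ρ|x/ε₀.
E = (2.00×10^-3)(0.0302)/(8.85×10^-12) = 6.82×10^6 N/C.

|E| ≈ 6.82×10^6 V/m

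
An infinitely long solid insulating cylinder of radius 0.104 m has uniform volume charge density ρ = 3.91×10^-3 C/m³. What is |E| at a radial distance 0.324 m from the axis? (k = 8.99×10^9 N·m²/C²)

Take a coaxial cylindrical Gaussian surface of radius r = 0.324 m and length L (r > 0.104 m, full cross-section enclosed).
λ_enc = ρ·πR² = (3.91×10^-3)π(0.104)² = 1.329×10^-4 C/m.
Applying ∮E·dA = Q_enc/ε₀ with the end caps contributing no flux:
E = 2k|λ_enc|/r = 2(8.99×10^9)(1.329×10^-4)/(0.324) = 7.37×10^6 N/C.

E ≈ 7.37×10^6 V/m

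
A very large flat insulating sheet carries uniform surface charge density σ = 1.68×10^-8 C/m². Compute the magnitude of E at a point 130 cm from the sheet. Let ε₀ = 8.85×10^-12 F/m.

949 N/C

By planar symmetry E is perpendicular to the sheet and uniform; use a Gaussian pillbox with flat faces of area A on each side of the sheet.
Only the two end caps contribute flux: Φ = 2EA. With Q_enc = σA, Gauss's law gives E = |σ|/(2ε₀).
E = |σ|/(2ε₀) = (1.68e-8)/(2·8.85×10^-12) = 949 N/C.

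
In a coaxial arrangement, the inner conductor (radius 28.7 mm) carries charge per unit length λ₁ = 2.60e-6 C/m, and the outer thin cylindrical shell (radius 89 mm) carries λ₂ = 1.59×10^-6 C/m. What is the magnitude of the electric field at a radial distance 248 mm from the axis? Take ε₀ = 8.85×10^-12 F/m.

E = 3.04×10^5 V/m

Choose a coaxial cylinder of radius r = 248 mm (arbitrary length L) as the Gaussian surface (r > 89 mm, enclosing both).
λ_enc = λ₁ + λ₂ = (2.60×10^-6) + (1.59×10^-6) = 4.19×10^-6 C/m.
Gauss's law: E·2πrL = λ_enc L/ε₀.
E = |λ_enc|/(2πε₀r) = (4.19e-6)/(2π·8.85×10^-12·0.248) = 3.04×10^5 N/C.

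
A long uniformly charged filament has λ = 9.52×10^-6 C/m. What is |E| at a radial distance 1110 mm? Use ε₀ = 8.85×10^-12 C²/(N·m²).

E ≈ 1.54e5 N/C

By cylindrical symmetry E is radial; use a coaxial Gaussian cylinder of radius 1110 mm and length L.
Q_enc = λL, so λ_enc = 9.52×10^-6 C/m.
Applying ∮E·dA = Q_enc/ε₀ with the end caps contributing no flux:
E = |λ_enc|/(2πε₀r) = (9.52×10^-6)/(2π·8.85×10^-12·1.11) = 1.54×10^5 N/C.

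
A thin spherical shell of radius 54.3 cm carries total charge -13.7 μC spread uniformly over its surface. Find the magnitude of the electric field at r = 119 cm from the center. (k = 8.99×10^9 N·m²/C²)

Symmetry ⇒ E = E(r) r̂. Gaussian sphere of radius r = 119 cm (r > 54.3 cm).
The entire shell is enclosed: Q_enc = -1.37×10^-5 C.
Gauss's law: E·4πr² = Q_enc/ε₀.
E = k|Q_enc|/r² = (8.99×10^9)(1.37e-5)/(1.19)² = 8.70e4 N/C.

E = 8.70×10^4 N/C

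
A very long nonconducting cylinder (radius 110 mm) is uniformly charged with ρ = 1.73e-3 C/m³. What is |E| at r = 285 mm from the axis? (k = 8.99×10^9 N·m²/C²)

By cylindrical symmetry E is radial; use a coaxial Gaussian cylinder of radius 285 mm and length L (r > 110 mm, full cross-section enclosed).
λ_enc = ρ·πR² = (1.73×10^-3)π(0.11)² = 6.576e-5 C/m.
Since E is radial and uniform over the curved surface, Φ = E·2πrL = Q_enc/ε₀ = λ_enc L/ε₀.
E = 2k|λ_enc|/r = 2(8.99×10^9)(6.576×10^-5)/(0.285) = 4.15×10^6 N/C.

E ≈ 4.15e6 V/m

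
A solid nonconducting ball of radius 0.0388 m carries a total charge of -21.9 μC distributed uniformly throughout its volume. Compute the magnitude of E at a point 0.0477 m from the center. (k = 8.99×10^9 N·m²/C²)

E ≈ 8.65×10^7 N/C

Take a concentric spherical Gaussian surface of radius r = 0.0477 m (r > R, so the entire charge is enclosed).
Q_enc = -21.9 μC = -2.19×10^-5 C.
Gauss's law: E·4πr² = Q_enc/ε₀.
E = k|Q_enc|/r² = (8.99×10^9)(2.19×10^-5)/(0.0477)² = 8.65e7 N/C.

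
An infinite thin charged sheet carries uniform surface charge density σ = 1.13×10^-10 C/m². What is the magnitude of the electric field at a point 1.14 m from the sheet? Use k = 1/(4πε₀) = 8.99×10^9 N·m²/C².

Choose a cylindrical pillbox piercing the sheet, end faces (area A) parallel to it.
Only the two end caps contribute flux: Φ = 2EA. With Q_enc = σA, Gauss's law gives E = |σ|/(2ε₀).
E = 2πk|σ| = 2π(8.99×10^9)(1.13×10^-10) = 6.38 N/C.

|E| = 6.38 N/C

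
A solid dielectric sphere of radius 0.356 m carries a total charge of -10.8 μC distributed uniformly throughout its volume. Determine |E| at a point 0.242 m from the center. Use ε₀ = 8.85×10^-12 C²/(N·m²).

E = 5.21×10^5 N/C

Take a concentric spherical Gaussian surface of radius r = 0.242 m (r < R).
Only the charge within r is enclosed: Q_enc = Q·(r/R)³ = (-10.8 μC)·(0.242 m/0.356 m)³ = -3.393e-6 C.
Since E is radial and uniform over the Gaussian sphere, Φ = E·4πr² = Q_enc/ε₀.
E = |Q_enc|/(4πε₀r²) = (3.393×10^-6)/(4π·8.85×10^-12·(0.242)²) = 5.21e5 N/C.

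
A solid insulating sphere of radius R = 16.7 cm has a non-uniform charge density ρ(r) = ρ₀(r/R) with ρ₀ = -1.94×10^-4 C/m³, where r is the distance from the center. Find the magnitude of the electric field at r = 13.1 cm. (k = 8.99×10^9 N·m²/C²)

E = 5.63×10^5 N/C

Symmetry ⇒ E = E(r) r̂. Gaussian sphere of radius r = 13.1 cm (r < R).
Integrate the density: Q_enc = 4π ∫₀^r ρ₀(r'/R)^1 r'² dr' = 4πρ₀ r^4/(4·R) = -1.075×10^-6 C.
Since E is radial and uniform over the Gaussian sphere, Φ = E·4πr² = Q_enc/ε₀.
E = k|Q_enc|/r² = (8.99×10^9)(1.075×10^-6)/(0.131)² = 5.63×10^5 N/C.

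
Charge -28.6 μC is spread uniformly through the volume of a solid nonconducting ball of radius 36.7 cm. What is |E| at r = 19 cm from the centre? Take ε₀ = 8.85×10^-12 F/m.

|E| = 9.88×10^5 V/m

By spherical symmetry E is radial; choose a Gaussian sphere of radius r = 19 cm (r < R).
Only the charge within r is enclosed: Q_enc = Q·(r/R)³ = (-28.6 μC)·(19 cm/36.7 cm)³ = -3.969e-6 C.
By Gauss's law, ∮E·dA = E·4πr² = Q_enc/ε₀.
E = |Q_enc|/(4πε₀r²) = (3.969×10^-6)/(4π·8.85×10^-12·(0.19)²) = 9.88×10^5 N/C.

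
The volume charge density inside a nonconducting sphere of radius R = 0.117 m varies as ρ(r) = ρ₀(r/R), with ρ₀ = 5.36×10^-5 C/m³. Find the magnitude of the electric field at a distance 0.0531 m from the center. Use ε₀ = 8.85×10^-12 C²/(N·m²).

Take a concentric spherical Gaussian surface of radius r = 0.0531 m (r < R).
Q_enc = ∫₀^r ρ(r')·4πr'² dr' = (4πρ₀/R) ∫₀^r r'^3 dr' = 4πρ₀ r^4/(4·R) = 1.144e-8 C.
Gauss's law: E·4πr² = Q_enc/ε₀.
E = |Q_enc|/(4πε₀r²) = (1.144×10^-8)/(4π·8.85×10^-12·(0.0531)²) = 3.65×10^4 N/C.

|E| ≈ 3.65×10^4 N/C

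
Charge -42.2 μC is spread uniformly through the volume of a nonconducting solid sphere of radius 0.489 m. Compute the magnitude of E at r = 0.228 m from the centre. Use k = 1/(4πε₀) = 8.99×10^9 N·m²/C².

By spherical symmetry E is radial; choose a Gaussian sphere of radius r = 0.228 m (r < R).
Only the charge within r is enclosed: Q_enc = Q·(r/R)³ = (-42.2 μC)·(0.228 m/0.489 m)³ = -4.278×10^-6 C.
Since E is radial and uniform over the Gaussian sphere, Φ = E·4πr² = Q_enc/ε₀.
E = k|Q_enc|/r² = (8.99×10^9)(4.278×10^-6)/(0.228)² = 7.40×10^5 N/C.

E ≈ 7.40×10^5 N/C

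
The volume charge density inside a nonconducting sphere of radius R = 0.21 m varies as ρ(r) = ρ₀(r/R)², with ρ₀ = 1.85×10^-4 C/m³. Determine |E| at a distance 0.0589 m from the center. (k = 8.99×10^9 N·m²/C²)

Take a concentric spherical Gaussian surface of radius r = 0.0589 m (r < R).
Integrate the density: Q_enc = 4π ∫₀^r ρ₀(r'/R)^2 r'² dr' = 4πρ₀ r^5/(5·R²) = 7.474×10^-9 C.
Gauss's law: E·4πr² = Q_enc/ε₀.
E = k|Q_enc|/r² = (8.99×10^9)(7.474×10^-9)/(0.0589)² = 1.94×10^4 N/C.

|E| ≈ 1.94×10^4 N/C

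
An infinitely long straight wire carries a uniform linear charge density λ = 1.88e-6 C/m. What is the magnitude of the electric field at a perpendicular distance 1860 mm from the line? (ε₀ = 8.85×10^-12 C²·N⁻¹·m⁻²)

Coaxial Gaussian cylinder, radius r = 1860 mm, length L.
Q_enc = λL, so λ_enc = 1.88e-6 C/m.
Since E is radial and uniform over the curved surface, Φ = E·2πrL = Q_enc/ε₀ = λ_enc L/ε₀.
E = |λ_enc|/(2πε₀r) = (1.88e-6)/(2π·8.85×10^-12·1.86) = 1.82×10^4 N/C.

|E| ≈ 1.82×10^4 N/C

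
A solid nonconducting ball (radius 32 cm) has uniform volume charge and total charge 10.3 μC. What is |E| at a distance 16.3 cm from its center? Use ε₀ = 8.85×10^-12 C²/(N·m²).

Symmetry ⇒ E = E(r) r̂. Gaussian sphere of radius r = 16.3 cm (r < R).
Only the charge within r is enclosed: Q_enc = Q·(r/R)³ = (10.3 μC)·(16.3 cm/32 cm)³ = 1.361e-6 C.
Gauss's law: E·4πr² = Q_enc/ε₀.
E = |Q_enc|/(4πε₀r²) = (1.361×10^-6)/(4π·8.85×10^-12·(0.163)²) = 4.61e5 N/C.

E ≈ 4.61e5 N/C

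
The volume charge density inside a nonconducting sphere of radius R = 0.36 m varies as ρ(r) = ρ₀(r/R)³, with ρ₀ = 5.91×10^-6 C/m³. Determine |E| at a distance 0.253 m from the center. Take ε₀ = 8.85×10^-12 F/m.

Take a concentric spherical Gaussian surface of radius r = 0.253 m (r < R).
Integrate the density: Q_enc = 4π ∫₀^r ρ₀(r'/R)^3 r'² dr' = 4πρ₀ r^6/(6·R³) = 6.958×10^-8 C.
Gauss's law: E·4πr² = Q_enc/ε₀.
E = |Q_enc|/(4πε₀r²) = (6.958×10^-8)/(4π·8.85×10^-12·(0.253)²) = 9.77e3 N/C.

E ≈ 9.77×10^3 N/C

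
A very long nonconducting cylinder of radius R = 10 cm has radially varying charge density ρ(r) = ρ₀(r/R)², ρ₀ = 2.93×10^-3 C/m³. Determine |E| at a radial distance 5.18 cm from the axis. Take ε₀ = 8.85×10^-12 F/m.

E = 1.15e6 V/m

By cylindrical symmetry E is radial; use a coaxial Gaussian cylinder of radius 5.18 cm and length L (r < R).
Integrating ρ over the cross-section to radius r: λ_enc = (2πρ₀/R²) ∫₀^r r'^3 dr' = 2πρ₀ r^4/(4·R²) = 3.314e-6 C/m.
Gauss's law: E·2πrL = λ_enc L/ε₀.
E = |λ_enc|/(2πε₀r) = (3.314e-6)/(2π·8.85×10^-12·0.0518) = 1.15×10^6 N/C.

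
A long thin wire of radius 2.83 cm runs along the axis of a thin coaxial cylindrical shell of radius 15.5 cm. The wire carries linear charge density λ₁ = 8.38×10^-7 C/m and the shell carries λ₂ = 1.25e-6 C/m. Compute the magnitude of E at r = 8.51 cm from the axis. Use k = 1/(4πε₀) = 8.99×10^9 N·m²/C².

Choose a coaxial cylinder of radius r = 8.51 cm (arbitrary length L) as the Gaussian surface (between the conductors, 2.83 cm < r < 15.5 cm).
Only the inner wire is enclosed; the outer shell contributes nothing inside itself. λ_enc = λ₁ = 8.38e-7 C/m.
By Gauss's law (flux through the curved wall only), E·2πrL = λ_enc L/ε₀.
E = 2k|λ_enc|/r = 2(8.99×10^9)(8.38e-7)/(0.0851) = 1.77×10^5 N/C.

1.77×10^5 N/C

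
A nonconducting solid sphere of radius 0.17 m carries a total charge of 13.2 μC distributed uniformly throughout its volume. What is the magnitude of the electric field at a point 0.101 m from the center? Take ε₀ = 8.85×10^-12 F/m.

|E| = 2.44e6 N/C

Take a concentric spherical Gaussian surface of radius r = 0.101 m (r < R).
Only the charge within r is enclosed: Q_enc = Q·(r/R)³ = (13.2 μC)·(0.101 m/0.17 m)³ = 2.768×10^-6 C.
Applying ∮E·dA = Q_enc/ε₀ with Φ = E(4πr²):
E = |Q_enc|/(4πε₀r²) = (2.768e-6)/(4π·8.85×10^-12·(0.101)²) = 2.44e6 N/C.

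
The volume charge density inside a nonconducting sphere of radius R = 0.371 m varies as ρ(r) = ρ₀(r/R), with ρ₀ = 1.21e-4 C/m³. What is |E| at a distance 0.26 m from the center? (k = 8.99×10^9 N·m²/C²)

Symmetry ⇒ E = E(r) r̂. Gaussian sphere of radius r = 0.26 m (r < R).
Integrate the density: Q_enc = 4π ∫₀^r ρ₀(r'/R)^1 r'² dr' = 4πρ₀ r^4/(4·R) = 4.682×10^-6 C.
Since E is radial and uniform over the Gaussian sphere, Φ = E·4πr² = Q_enc/ε₀.
E = k|Q_enc|/r² = (8.99×10^9)(4.682e-6)/(0.26)² = 6.23e5 N/C.

E = 6.23×10^5 N/C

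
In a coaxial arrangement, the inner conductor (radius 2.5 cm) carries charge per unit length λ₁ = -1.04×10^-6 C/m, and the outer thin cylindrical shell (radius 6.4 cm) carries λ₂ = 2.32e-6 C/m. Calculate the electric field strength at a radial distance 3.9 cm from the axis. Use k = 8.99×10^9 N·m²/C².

Choose a coaxial cylinder of radius r = 3.9 cm (arbitrary length L) as the Gaussian surface (between the conductors, 2.5 cm < r < 6.4 cm).
Only the inner wire is enclosed; the outer shell contributes nothing inside itself. λ_enc = λ₁ = -1.04×10^-6 C/m.
Gauss's law: E·2πrL = λ_enc L/ε₀.
E = 2k|λ_enc|/r = 2(8.99×10^9)(1.04e-6)/(0.039) = 4.79×10^5 N/C.

E ≈ 4.79×10^5 N/C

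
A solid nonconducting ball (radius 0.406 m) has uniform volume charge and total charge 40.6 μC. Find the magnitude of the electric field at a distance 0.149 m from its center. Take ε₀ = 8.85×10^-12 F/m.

E ≈ 8.13×10^5 V/m

By spherical symmetry E is radial; choose a Gaussian sphere of radius r = 0.149 m (r < R).
Only the charge within r is enclosed: Q_enc = Q·(r/R)³ = (40.6 μC)·(0.149 m/0.406 m)³ = 2.007e-6 C.
By Gauss's law, ∮E·dA = E·4πr² = Q_enc/ε₀.
E = |Q_enc|/(4πε₀r²) = (2.007e-6)/(4π·8.85×10^-12·(0.149)²) = 8.13×10^5 N/C.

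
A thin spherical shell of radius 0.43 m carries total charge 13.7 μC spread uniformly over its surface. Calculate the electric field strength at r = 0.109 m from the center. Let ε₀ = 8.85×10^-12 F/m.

By spherical symmetry E is radial; choose a Gaussian sphere of radius r = 0.109 m (inside the shell, r < 0.43 m).
No charge lies within this surface, so Q_enc = 0 and Gauss's law gives E·4πr² = 0 ⇒ E = 0.

|E| = 0 N/C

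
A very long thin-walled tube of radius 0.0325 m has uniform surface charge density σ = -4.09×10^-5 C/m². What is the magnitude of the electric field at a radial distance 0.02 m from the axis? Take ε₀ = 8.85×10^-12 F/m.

Coaxial Gaussian cylinder, radius r = 0.02 m, length L (r < 0.0325 m, inside the shell).
No charge is enclosed, so Gauss's law gives E·2πrL = 0 ⇒ E = 0.

|E| = 0 N/C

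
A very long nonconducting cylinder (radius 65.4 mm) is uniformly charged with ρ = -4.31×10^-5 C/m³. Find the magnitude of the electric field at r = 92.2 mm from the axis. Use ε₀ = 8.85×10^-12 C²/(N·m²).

Choose a coaxial cylinder of radius r = 92.2 mm (arbitrary length L) as the Gaussian surface (r > 65.4 mm, full cross-section enclosed).
λ_enc = ρ·πR² = (-4.31e-5)π(0.0654)² = -5.791×10^-7 C/m.
Since E is radial and uniform over the curved surface, Φ = E·2πrL = Q_enc/ε₀ = λ_enc L/ε₀.
E = |λ_enc|/(2πε₀r) = (5.791×10^-7)/(2π·8.85×10^-12·0.0922) = 1.13×10^5 N/C.

E ≈ 1.13×10^5 V/m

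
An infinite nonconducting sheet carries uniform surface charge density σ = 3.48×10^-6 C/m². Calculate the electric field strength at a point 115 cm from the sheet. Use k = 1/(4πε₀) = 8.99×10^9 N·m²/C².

Choose a cylindrical pillbox piercing the sheet, end faces (area A) parallel to it.
Flux Φ = 2EA and Q_enc = σA, so 2EA = σA/ε₀ ⇒ E = |σ|/(2ε₀), independent of distance.
E = 2πk|σ| = 2π(8.99×10^9)(3.48×10^-6) = 1.97×10^5 N/C.

E ≈ 1.97e5 V/m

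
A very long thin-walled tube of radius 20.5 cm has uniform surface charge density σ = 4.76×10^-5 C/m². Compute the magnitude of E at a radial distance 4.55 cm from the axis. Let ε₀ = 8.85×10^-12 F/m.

E = 0

Take a coaxial cylindrical Gaussian surface of radius r = 4.55 cm and length L (r < 20.5 cm, inside the shell).
All the surface charge lies outside this cylinder: Q_enc = 0, hence E = 0.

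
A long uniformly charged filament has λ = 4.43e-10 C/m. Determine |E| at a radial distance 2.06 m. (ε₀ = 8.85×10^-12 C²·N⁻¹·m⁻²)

Coaxial Gaussian cylinder, radius r = 2.06 m, length L.
Q_enc = λL, so λ_enc = 4.43×10^-10 C/m.
Since E is radial and uniform over the curved surface, Φ = E·2πrL = Q_enc/ε₀ = λ_enc L/ε₀.
E = |λ_enc|/(2πε₀r) = (4.43×10^-10)/(2π·8.85×10^-12·2.06) = 3.87 N/C.

E ≈ 3.87 N/C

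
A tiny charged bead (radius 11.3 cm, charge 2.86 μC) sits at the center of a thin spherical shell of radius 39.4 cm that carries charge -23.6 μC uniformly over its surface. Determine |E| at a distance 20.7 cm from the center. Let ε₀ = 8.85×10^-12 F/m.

Use a concentric Gaussian sphere at r = 20.7 cm (between the bodies, 11.3 cm < r < 39.4 cm).
Only the inner charge is enclosed; the outer shell contributes nothing inside itself. Q_enc = 2.86 μC = 2.86e-6 C.
Since E is radial and uniform over the Gaussian sphere, Φ = E·4πr² = Q_enc/ε₀.
E = |Q_enc|/(4πε₀r²) = (2.86×10^-6)/(4π·8.85×10^-12·(0.207)²) = 6.00×10^5 N/C.

|E| = 6.00×10^5 V/m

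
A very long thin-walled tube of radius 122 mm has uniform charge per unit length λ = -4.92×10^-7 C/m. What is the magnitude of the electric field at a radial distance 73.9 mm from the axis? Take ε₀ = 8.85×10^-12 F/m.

E = 0

By cylindrical symmetry E is radial; use a coaxial Gaussian cylinder of radius 73.9 mm and length L (r < 122 mm, inside the shell).
All the surface charge lies outside this cylinder: Q_enc = 0, hence E = 0.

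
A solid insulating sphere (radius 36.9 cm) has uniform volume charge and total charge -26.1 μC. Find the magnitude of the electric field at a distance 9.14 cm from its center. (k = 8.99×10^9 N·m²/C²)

4.27×10^5 V/m

Symmetry ⇒ E = E(r) r̂. Gaussian sphere of radius r = 9.14 cm (r < R).
For a uniform sphere the enclosed fraction is (r/R)³, so Q_enc = (-26.1 μC)(0.0914/0.369)³ = -3.966×10^-7 C.
By Gauss's law, ∮E·dA = E·4πr² = Q_enc/ε₀.
E = k|Q_enc|/r² = (8.99×10^9)(3.966e-7)/(0.0914)² = 4.27×10^5 N/C.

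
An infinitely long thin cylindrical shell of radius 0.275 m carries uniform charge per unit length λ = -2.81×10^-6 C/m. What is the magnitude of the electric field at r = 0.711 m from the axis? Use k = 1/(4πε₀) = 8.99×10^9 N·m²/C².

Choose a coaxial cylinder of radius r = 0.711 m (arbitrary length L) as the Gaussian surface (r > 0.275 m).
The full line charge is enclosed: λ_enc = -2.81×10^-6 C/m.
Gauss's law: E·2πrL = λ_enc L/ε₀.
E = 2k|λ_enc|/r = 2(8.99×10^9)(2.81e-6)/(0.711) = 7.11×10^4 N/C.

E = 7.11e4 N/C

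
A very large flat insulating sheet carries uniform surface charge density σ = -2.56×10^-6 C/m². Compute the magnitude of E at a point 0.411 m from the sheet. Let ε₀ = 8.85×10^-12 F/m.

E = 1.45×10^5 V/m

By planar symmetry E is perpendicular to the sheet and uniform; use a Gaussian pillbox with flat faces of area A on each side of the sheet.
Flux Φ = 2EA and Q_enc = σA, so 2EA = σA/ε₀ ⇒ E = |σ|/(2ε₀), independent of distance.
E = |σ|/(2ε₀) = (2.56e-6)/(2·8.85×10^-12) = 1.45×10^5 N/C.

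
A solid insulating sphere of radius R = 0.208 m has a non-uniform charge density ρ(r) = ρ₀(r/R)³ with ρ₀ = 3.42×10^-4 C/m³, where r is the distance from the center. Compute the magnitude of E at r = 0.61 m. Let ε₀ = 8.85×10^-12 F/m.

Use a concentric Gaussian sphere at r = 0.61 m (r > R, all charge enclosed).
Q_enc = 4π ∫₀^R ρ₀(r'/R)^3 r'² dr' = 4πρ₀R³/6 = 6.446×10^-6 C.
By Gauss's law, ∮E·dA = E·4πr² = Q_enc/ε₀.
E = |Q_enc|/(4πε₀r²) = (6.446×10^-6)/(4π·8.85×10^-12·(0.61)²) = 1.56×10^5 N/C.

E = 1.56×10^5 V/m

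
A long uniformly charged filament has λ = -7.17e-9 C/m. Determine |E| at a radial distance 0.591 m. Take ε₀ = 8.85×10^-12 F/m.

By cylindrical symmetry E is radial; use a coaxial Gaussian cylinder of radius 0.591 m and length L.
Q_enc = λL, so λ_enc = -7.17×10^-9 C/m.
Gauss's law: E·2πrL = λ_enc L/ε₀.
E = |λ_enc|/(2πε₀r) = (7.17e-9)/(2π·8.85×10^-12·0.591) = 218 N/C.

E = 218 N/C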